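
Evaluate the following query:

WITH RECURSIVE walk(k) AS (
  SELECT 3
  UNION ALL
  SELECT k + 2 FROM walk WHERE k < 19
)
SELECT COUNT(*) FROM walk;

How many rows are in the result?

9

Base: k=3.
Iteration 1: 3 < 19 holds -> k = 3 + 2 = 5.
Iteration 2: 5 < 19 holds -> k = 5 + 2 = 7.
Iteration 3: 7 < 19 holds -> k = 7 + 2 = 9.
Iteration 4: 9 < 19 holds -> k = 9 + 2 = 11.
Iteration 5: 11 < 19 holds -> k = 11 + 2 = 13.
Iteration 6: 13 < 19 holds -> k = 13 + 2 = 15.
Iteration 7: 15 < 19 holds -> k = 15 + 2 = 17.
Iteration 8: 17 < 19 holds -> k = 17 + 2 = 19.
Iteration 9: 19 < 19 fails; recursion stops.
Total rows emitted: 9.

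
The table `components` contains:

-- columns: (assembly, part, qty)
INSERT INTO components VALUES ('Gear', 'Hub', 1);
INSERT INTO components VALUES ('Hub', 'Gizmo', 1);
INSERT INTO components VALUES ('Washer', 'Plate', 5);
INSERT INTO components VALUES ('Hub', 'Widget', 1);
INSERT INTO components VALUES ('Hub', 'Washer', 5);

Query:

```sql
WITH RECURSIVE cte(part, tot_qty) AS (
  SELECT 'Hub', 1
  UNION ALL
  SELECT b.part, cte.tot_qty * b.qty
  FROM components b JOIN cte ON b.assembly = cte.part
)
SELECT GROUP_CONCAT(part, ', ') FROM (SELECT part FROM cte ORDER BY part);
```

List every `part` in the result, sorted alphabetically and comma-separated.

Gizmo, Hub, Plate, Washer, Widget

Base: (Hub, tot_qty=1).
Iteration 1: components of {Hub} -> Gizmo = 1*1 = 1, Washer = 1*5 = 5, Widget = 1*1 = 1.
Iteration 2: components of {Gizmo,Washer,Widget} -> Plate = 5*5 = 25.
Iteration 3: no further components; recursion stops.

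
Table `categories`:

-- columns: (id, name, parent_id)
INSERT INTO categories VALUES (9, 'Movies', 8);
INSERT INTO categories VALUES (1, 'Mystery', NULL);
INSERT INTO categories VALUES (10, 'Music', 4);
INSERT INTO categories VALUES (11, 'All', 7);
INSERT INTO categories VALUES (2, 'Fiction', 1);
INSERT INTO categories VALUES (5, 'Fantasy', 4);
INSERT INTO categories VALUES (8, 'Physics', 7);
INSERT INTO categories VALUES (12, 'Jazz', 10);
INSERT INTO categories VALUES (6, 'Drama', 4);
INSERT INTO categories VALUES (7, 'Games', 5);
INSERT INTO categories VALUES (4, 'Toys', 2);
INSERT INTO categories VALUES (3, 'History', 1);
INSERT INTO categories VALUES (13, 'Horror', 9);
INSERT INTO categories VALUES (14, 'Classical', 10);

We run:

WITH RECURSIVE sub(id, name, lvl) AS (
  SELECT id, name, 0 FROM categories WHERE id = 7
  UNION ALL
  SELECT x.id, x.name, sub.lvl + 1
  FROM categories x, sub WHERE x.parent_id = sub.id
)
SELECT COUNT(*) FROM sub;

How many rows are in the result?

5

Base: id=7 (Games) at lvl 0.
Iteration 1: rows with parent_id in {7} -> Physics (id 8, lvl 1), All (id 11, lvl 1).
Iteration 2: rows with parent_id in {8,11} -> Movies (id 9, lvl 2).
Iteration 3: rows with parent_id in {9} -> Horror (id 13, lvl 3).
Iteration 4: no rows with parent_id in {13}; recursion stops.
Total rows emitted: 5.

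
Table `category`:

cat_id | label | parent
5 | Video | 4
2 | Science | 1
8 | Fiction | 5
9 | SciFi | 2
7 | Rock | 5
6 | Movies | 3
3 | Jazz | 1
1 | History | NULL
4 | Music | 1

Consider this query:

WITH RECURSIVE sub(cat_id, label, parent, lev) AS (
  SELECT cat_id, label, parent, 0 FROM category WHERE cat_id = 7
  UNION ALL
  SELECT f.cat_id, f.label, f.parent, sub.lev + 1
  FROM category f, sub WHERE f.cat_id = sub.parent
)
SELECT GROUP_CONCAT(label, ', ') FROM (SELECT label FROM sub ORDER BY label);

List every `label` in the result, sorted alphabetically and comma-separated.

Base: cat_id=7 (Rock), parent=5, lev 0.
Iteration 1: join on cat_id=5 -> Video (id 5, parent=4, lev 1).
Iteration 2: join on cat_id=4 -> Music (id 4, parent=1, lev 2).
Iteration 3: join on cat_id=1 -> History (id 1, parent=NULL, lev 3).
Iteration 4: parent is NULL; no match; recursion stops.

History, Music, Rock, Video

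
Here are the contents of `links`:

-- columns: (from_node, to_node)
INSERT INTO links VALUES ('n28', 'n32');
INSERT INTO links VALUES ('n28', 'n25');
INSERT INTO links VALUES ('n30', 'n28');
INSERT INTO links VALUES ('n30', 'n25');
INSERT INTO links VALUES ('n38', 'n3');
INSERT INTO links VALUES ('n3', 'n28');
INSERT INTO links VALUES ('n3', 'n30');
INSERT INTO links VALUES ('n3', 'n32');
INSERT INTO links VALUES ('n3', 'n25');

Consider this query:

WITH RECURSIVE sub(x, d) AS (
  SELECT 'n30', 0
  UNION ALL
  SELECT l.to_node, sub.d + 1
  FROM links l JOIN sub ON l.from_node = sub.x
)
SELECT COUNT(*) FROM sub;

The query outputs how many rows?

5

Base: (n30, d=0).
Iteration 1: edges from {n30} -> (n25, d=1), (n28, d=1).
Iteration 2: edges from {n25,n28} -> (n25, d=2), (n32, d=2).
Iteration 3: no outgoing edges from {n25,n32}; recursion stops.
Total rows emitted: 5.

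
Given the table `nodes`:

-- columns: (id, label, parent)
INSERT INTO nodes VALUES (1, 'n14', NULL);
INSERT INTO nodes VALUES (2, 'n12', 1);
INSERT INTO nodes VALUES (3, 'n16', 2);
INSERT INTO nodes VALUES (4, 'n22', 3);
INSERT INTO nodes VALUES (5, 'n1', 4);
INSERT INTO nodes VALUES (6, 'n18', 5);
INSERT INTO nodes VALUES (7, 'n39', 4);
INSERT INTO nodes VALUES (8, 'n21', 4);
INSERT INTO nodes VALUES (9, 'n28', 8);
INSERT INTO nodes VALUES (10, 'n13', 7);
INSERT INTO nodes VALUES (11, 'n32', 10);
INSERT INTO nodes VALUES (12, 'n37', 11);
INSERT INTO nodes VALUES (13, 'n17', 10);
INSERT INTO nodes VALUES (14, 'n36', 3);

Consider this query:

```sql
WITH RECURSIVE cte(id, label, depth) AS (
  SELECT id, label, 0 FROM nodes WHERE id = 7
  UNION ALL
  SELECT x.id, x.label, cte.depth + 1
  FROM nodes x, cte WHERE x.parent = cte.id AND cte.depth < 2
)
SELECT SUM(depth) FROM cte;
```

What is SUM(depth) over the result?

Base: id=7 (n39) at depth 0.
Iteration 1: rows with parent in {7} -> n13 (id 10, depth 1).
Iteration 2: rows with parent in {10} -> n32 (id 11, depth 2), n17 (id 13, depth 2).
Iteration 3: depth < 2 fails for all current rows; recursion stops.
SUM(depth) = 0 + 1 + 2 + 2 = 5.

5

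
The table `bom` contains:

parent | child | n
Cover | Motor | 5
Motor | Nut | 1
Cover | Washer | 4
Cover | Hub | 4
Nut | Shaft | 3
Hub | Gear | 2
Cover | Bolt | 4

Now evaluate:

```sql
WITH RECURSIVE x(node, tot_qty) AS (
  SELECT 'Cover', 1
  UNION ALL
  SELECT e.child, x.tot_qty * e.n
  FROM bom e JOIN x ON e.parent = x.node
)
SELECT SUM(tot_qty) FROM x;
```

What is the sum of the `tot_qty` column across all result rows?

46

Base: (Cover, tot_qty=1).
Iteration 1: components of {Cover} -> Bolt = 1*4 = 4, Hub = 1*4 = 4, Motor = 1*5 = 5, Washer = 1*4 = 4.
Iteration 2: components of {Bolt,Hub,Motor,Washer} -> Gear = 4*2 = 8, Nut = 5*1 = 5.
Iteration 3: components of {Gear,Nut} -> Shaft = 5*3 = 15.
Iteration 4: no further components; recursion stops.
SUM(tot_qty) = 1 + 5 + 4 + 4 + 4 + 5 + 8 + 15 = 46.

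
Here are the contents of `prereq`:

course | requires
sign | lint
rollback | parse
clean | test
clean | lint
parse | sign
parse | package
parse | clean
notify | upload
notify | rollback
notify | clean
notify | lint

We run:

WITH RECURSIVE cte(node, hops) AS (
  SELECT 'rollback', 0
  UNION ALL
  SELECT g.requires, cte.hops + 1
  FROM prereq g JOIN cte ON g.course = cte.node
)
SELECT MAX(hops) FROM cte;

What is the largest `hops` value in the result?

3

Base: (rollback, hops=0).
Iteration 1: edges from {rollback} -> (parse, hops=1).
Iteration 2: edges from {parse} -> (clean, hops=2), (package, hops=2), (sign, hops=2).
Iteration 3: edges from {clean,package,sign} -> (lint, hops=3) x2, (test, hops=3). [UNION ALL keeps all 3 new rows, including repeats]
Iteration 4: no outgoing edges from {lint,test}; recursion stops.
hops values: 0, 1, 2, 2, 2, 3, 3, 3; the maximum is 3.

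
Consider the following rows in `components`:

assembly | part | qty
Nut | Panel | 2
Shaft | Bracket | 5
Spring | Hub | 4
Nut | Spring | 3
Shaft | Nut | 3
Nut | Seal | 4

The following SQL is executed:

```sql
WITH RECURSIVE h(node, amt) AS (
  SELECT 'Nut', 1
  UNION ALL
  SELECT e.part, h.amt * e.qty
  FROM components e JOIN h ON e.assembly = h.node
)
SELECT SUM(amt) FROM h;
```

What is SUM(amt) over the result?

22

Base: (Nut, amt=1).
Iteration 1: components of {Nut} -> Panel = 1*2 = 2, Seal = 1*4 = 4, Spring = 1*3 = 3.
Iteration 2: components of {Panel,Seal,Spring} -> Hub = 3*4 = 12.
Iteration 3: no further components; recursion stops.
SUM(amt) = 1 + 4 + 3 + 2 + 12 = 22.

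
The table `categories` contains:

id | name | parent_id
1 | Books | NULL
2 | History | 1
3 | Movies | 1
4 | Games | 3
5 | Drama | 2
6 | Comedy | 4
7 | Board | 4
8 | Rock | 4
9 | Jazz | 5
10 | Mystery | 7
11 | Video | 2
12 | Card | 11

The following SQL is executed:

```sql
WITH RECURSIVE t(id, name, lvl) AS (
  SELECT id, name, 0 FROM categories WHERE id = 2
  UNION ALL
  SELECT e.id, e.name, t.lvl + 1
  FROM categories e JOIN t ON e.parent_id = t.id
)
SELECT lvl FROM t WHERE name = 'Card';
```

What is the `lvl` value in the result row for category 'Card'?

2

Base: id=2 (History) at lvl 0.
Iteration 1: rows with parent_id in {2} -> Drama (id 5, lvl 1), Video (id 11, lvl 1).
Iteration 2: rows with parent_id in {5,11} -> Jazz (id 9, lvl 2), Card (id 12, lvl 2).
Iteration 3: no rows with parent_id in {9,12}; recursion stops.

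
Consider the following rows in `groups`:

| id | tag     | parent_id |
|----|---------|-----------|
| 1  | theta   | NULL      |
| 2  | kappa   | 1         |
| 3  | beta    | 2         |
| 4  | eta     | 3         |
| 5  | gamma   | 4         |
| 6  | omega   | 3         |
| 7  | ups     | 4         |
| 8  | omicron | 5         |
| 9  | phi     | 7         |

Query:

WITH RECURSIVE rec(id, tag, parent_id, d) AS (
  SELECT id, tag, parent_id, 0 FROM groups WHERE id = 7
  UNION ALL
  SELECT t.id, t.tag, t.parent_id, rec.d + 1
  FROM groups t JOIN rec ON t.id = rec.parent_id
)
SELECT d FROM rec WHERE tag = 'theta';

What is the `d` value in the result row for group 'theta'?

Base: id=7 (ups), parent_id=4, d 0.
Iteration 1: join on id=4 -> eta (id 4, parent_id=3, d 1).
Iteration 2: join on id=3 -> beta (id 3, parent_id=2, d 2).
Iteration 3: join on id=2 -> kappa (id 2, parent_id=1, d 3).
Iteration 4: join on id=1 -> theta (id 1, parent_id=NULL, d 4).
Iteration 5: parent_id is NULL; no match; recursion stops.

4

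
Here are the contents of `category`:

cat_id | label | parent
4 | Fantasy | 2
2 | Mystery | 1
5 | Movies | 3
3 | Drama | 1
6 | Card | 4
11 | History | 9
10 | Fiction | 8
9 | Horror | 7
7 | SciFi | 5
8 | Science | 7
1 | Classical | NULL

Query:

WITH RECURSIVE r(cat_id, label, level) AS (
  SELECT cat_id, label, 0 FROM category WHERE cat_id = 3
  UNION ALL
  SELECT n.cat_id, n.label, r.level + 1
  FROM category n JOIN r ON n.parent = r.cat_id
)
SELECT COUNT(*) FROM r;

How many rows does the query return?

7

Base: cat_id=3 (Drama) at level 0.
Iteration 1: rows with parent in {3} -> Movies (id 5, level 1).
Iteration 2: rows with parent in {5} -> SciFi (id 7, level 2).
Iteration 3: rows with parent in {7} -> Science (id 8, level 3), Horror (id 9, level 3).
Iteration 4: rows with parent in {8,9} -> Fiction (id 10, level 4), History (id 11, level 4).
Iteration 5: no rows with parent in {10,11}; recursion stops.
Total rows emitted: 7.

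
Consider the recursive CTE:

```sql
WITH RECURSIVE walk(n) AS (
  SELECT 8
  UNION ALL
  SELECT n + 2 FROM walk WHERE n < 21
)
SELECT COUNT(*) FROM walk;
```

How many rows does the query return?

8

Base: n=8.
Iteration 1: 8 < 21 holds -> n = 8 + 2 = 10.
Iteration 2: 10 < 21 holds -> n = 10 + 2 = 12.
Iteration 3: 12 < 21 holds -> n = 12 + 2 = 14.
Iteration 4: 14 < 21 holds -> n = 14 + 2 = 16.
Iteration 5: 16 < 21 holds -> n = 16 + 2 = 18.
Iteration 6: 18 < 21 holds -> n = 18 + 2 = 20.
Iteration 7: 20 < 21 holds -> n = 20 + 2 = 22.
Iteration 8: 22 < 21 fails; recursion stops.
Total rows emitted: 8.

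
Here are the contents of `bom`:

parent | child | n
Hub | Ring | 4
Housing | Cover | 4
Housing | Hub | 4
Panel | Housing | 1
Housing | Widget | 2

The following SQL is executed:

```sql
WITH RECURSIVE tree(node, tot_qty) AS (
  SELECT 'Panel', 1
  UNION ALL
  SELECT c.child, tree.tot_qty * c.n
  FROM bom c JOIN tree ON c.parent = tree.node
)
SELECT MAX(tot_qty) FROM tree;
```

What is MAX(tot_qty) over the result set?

16

Base: (Panel, tot_qty=1).
Iteration 1: components of {Panel} -> Housing = 1*1 = 1.
Iteration 2: components of {Housing} -> Cover = 1*4 = 4, Hub = 1*4 = 4, Widget = 1*2 = 2.
Iteration 3: components of {Cover,Hub,Widget} -> Ring = 4*4 = 16.
Iteration 4: no further components; recursion stops.
tot_qty values: 1, 1, 4, 2, 4, 16; the maximum is 16.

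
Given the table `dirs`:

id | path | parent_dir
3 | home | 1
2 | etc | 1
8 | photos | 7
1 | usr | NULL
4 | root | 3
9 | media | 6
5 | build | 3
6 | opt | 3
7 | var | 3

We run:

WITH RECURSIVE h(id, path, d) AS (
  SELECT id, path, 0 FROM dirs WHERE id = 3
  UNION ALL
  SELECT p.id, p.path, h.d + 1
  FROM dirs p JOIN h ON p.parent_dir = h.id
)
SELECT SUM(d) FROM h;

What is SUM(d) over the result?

Base: id=3 (home) at d 0.
Iteration 1: rows with parent_dir in {3} -> root (id 4, d 1), build (id 5, d 1), opt (id 6, d 1), var (id 7, d 1).
Iteration 2: rows with parent_dir in {4,5,6,7} -> photos (id 8, d 2), media (id 9, d 2).
Iteration 3: no rows with parent_dir in {8,9}; recursion stops.
SUM(d) = 0 + 1 + 1 + 1 + 1 + 2 + 2 = 8.

8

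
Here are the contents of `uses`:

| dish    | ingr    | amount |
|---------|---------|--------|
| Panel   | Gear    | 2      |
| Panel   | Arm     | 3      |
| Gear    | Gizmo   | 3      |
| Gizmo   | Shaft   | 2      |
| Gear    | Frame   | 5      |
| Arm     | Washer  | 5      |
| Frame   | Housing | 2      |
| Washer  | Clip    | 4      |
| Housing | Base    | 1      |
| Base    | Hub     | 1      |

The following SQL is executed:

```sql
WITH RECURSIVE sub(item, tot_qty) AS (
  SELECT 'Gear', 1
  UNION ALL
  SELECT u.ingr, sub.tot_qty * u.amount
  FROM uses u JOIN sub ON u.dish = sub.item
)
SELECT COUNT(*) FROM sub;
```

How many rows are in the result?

Base: (Gear, tot_qty=1).
Iteration 1: components of {Gear} -> Frame = 1*5 = 5, Gizmo = 1*3 = 3.
Iteration 2: components of {Frame,Gizmo} -> Housing = 5*2 = 10, Shaft = 3*2 = 6.
Iteration 3: components of {Housing,Shaft} -> Base = 10*1 = 10.
Iteration 4: components of {Base} -> Hub = 10*1 = 10.
Iteration 5: no further components; recursion stops.
Total rows emitted: 7.

7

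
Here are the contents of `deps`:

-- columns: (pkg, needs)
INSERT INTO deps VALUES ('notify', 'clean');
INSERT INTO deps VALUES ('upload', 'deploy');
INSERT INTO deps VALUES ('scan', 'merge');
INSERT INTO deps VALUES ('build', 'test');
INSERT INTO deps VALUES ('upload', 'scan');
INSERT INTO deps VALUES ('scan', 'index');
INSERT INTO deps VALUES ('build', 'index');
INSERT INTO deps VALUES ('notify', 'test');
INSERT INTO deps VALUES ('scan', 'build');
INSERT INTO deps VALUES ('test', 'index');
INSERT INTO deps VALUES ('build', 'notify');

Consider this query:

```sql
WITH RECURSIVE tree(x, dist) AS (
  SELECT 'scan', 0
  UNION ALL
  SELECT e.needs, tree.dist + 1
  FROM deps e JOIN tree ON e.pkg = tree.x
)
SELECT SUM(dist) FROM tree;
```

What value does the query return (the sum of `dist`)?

22

Base: (scan, dist=0).
Iteration 1: edges from {scan} -> (build, dist=1), (index, dist=1), (merge, dist=1).
Iteration 2: edges from {build,index,merge} -> (index, dist=2), (notify, dist=2), (test, dist=2).
Iteration 3: edges from {index,notify,test} -> (clean, dist=3), (index, dist=3), (test, dist=3).
Iteration 4: edges from {clean,index,test} -> (index, dist=4).
Iteration 5: no outgoing edges from {index}; recursion stops.
SUM(dist) = 0 + 1 + 1 + 1 + 2 + 2 + 2 + 3 + 3 + 3 + 4 = 22.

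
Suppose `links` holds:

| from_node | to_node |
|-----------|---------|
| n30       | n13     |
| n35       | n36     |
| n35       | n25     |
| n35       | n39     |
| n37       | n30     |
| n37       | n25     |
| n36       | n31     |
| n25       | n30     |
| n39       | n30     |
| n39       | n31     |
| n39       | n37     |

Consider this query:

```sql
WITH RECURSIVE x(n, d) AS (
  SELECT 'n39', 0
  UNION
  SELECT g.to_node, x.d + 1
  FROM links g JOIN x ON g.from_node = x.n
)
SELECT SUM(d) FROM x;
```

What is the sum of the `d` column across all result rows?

19

Base: (n39, d=0).
Iteration 1: edges from {n39} -> (n30, d=1), (n31, d=1), (n37, d=1).
Iteration 2: edges from {n30,n31,n37} -> (n13, d=2), (n25, d=2), (n30, d=2).
Iteration 3: edges from {n13,n25,n30} -> (n13, d=3), (n30, d=3).
Iteration 4: edges from {n13,n30} -> (n13, d=4).
Iteration 5: no outgoing edges from {n13}; recursion stops.
SUM(d) = 0 + 1 + 1 + 1 + 2 + 2 + 2 + 3 + 3 + 4 = 19.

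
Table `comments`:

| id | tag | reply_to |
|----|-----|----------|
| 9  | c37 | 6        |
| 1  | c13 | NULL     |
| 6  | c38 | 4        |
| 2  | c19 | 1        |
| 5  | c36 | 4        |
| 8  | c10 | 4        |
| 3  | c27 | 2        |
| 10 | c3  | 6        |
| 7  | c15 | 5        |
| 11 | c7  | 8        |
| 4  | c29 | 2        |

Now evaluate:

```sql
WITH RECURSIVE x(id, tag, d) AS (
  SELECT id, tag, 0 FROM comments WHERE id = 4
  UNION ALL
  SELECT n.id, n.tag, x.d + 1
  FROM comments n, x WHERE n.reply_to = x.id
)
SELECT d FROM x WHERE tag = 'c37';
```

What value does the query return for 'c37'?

Base: id=4 (c29) at d 0.
Iteration 1: rows with reply_to in {4} -> c36 (id 5, d 1), c38 (id 6, d 1), c10 (id 8, d 1).
Iteration 2: rows with reply_to in {5,6,8} -> c15 (id 7, d 2), c37 (id 9, d 2), c3 (id 10, d 2), c7 (id 11, d 2).
Iteration 3: no rows with reply_to in {7,9,10,11}; recursion stops.

2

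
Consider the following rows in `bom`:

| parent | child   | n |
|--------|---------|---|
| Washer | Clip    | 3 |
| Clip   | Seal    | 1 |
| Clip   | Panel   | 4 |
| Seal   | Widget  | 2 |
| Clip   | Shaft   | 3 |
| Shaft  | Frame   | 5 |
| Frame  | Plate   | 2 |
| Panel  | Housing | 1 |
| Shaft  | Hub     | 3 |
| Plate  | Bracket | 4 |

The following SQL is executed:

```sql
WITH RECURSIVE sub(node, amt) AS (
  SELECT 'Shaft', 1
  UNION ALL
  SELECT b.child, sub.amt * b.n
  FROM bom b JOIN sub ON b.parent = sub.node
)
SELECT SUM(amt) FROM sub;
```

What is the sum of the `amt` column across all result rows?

Base: (Shaft, amt=1).
Iteration 1: components of {Shaft} -> Frame = 1*5 = 5, Hub = 1*3 = 3.
Iteration 2: components of {Frame,Hub} -> Plate = 5*2 = 10.
Iteration 3: components of {Plate} -> Bracket = 10*4 = 40.
Iteration 4: no further components; recursion stops.
SUM(amt) = 1 + 5 + 3 + 10 + 40 = 59.

59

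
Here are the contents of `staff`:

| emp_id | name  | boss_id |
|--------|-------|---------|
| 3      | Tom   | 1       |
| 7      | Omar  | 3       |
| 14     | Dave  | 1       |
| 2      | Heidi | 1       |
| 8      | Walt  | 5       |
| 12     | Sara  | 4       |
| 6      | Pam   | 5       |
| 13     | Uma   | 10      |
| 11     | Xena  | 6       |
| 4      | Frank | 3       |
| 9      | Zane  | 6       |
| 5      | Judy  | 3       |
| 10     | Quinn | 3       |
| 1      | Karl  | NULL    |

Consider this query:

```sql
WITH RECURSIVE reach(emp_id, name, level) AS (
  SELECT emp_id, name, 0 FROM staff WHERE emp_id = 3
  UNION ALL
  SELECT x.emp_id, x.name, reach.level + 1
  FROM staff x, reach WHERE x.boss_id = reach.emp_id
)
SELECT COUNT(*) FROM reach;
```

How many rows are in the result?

11

Base: emp_id=3 (Tom) at level 0.
Iteration 1: rows with boss_id in {3} -> Frank (id 4, level 1), Judy (id 5, level 1), Omar (id 7, level 1), Quinn (id 10, level 1).
Iteration 2: rows with boss_id in {4,5,7,10} -> Pam (id 6, level 2), Walt (id 8, level 2), Sara (id 12, level 2), Uma (id 13, level 2).
Iteration 3: rows with boss_id in {6,8,12,13} -> Zane (id 9, level 3), Xena (id 11, level 3).
Iteration 4: no rows with boss_id in {9,11}; recursion stops.
Total rows emitted: 11.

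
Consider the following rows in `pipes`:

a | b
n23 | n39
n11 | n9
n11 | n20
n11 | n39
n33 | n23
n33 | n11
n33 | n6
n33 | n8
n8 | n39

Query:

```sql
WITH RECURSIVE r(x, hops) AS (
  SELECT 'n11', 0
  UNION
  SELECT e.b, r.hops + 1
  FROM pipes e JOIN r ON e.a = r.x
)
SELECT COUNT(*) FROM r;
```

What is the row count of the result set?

4

Base: (n11, hops=0).
Iteration 1: edges from {n11} -> (n20, hops=1), (n39, hops=1), (n9, hops=1).
Iteration 2: no outgoing edges from {n20,n39,n9}; recursion stops.
Total rows emitted: 4.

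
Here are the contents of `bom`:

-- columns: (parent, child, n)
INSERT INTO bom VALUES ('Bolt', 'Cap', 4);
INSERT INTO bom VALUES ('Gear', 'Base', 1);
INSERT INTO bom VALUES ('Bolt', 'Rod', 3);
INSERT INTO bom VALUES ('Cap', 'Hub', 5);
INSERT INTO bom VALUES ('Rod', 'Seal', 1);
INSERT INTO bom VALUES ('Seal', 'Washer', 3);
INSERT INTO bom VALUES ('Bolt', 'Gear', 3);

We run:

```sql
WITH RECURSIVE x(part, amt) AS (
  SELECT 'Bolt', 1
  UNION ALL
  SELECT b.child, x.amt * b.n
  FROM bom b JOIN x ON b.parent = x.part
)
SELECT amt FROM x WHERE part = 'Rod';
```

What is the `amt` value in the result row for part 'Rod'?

3

Base: (Bolt, amt=1).
Iteration 1: components of {Bolt} -> Cap = 1*4 = 4, Gear = 1*3 = 3, Rod = 1*3 = 3.
Iteration 2: components of {Cap,Gear,Rod} -> Base = 3*1 = 3, Hub = 4*5 = 20, Seal = 3*1 = 3.
Iteration 3: components of {Base,Hub,Seal} -> Washer = 3*3 = 9.
Iteration 4: no further components; recursion stops.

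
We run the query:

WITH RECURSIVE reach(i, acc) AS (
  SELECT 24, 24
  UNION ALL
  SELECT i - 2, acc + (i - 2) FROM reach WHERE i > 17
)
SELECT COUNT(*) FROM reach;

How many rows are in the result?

Base: i=24, acc=24.
Iteration 1: 24 > 17 holds -> i = 24 - 2 = 22, acc = 24 + 22 = 46.
Iteration 2: 22 > 17 holds -> i = 22 - 2 = 20, acc = 46 + 20 = 66.
Iteration 3: 20 > 17 holds -> i = 20 - 2 = 18, acc = 66 + 18 = 84.
Iteration 4: 18 > 17 holds -> i = 18 - 2 = 16, acc = 84 + 16 = 100.
Iteration 5: 16 > 17 fails; recursion stops.
Total rows emitted: 5.

5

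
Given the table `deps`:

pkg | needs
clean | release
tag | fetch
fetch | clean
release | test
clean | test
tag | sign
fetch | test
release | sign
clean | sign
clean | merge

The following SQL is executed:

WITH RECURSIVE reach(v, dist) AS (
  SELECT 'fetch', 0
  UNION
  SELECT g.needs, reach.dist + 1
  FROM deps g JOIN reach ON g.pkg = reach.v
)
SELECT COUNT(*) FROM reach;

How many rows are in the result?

Base: (fetch, dist=0).
Iteration 1: edges from {fetch} -> (clean, dist=1), (test, dist=1).
Iteration 2: edges from {clean,test} -> (merge, dist=2), (release, dist=2), (sign, dist=2), (test, dist=2).
Iteration 3: edges from {merge,release,sign,test} -> (sign, dist=3), (test, dist=3).
Iteration 4: no outgoing edges from {sign,test}; recursion stops.
Total rows emitted: 9.

9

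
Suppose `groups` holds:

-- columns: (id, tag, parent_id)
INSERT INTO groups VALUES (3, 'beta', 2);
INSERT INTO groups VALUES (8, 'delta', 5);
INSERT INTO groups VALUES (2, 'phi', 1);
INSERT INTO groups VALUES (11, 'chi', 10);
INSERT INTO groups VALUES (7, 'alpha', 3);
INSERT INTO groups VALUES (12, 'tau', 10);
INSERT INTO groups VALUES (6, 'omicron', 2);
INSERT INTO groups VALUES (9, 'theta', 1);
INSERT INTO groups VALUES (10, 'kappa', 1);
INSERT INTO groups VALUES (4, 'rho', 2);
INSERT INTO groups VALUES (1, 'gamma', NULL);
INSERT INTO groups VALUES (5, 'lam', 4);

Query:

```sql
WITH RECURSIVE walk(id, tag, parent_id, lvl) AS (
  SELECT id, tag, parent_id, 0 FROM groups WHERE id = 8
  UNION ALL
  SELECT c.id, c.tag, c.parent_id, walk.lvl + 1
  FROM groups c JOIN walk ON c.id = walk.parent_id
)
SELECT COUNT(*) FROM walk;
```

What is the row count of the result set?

Base: id=8 (delta), parent_id=5, lvl 0.
Iteration 1: join on id=5 -> lam (id 5, parent_id=4, lvl 1).
Iteration 2: join on id=4 -> rho (id 4, parent_id=2, lvl 2).
Iteration 3: join on id=2 -> phi (id 2, parent_id=1, lvl 3).
Iteration 4: join on id=1 -> gamma (id 1, parent_id=NULL, lvl 4).
Iteration 5: parent_id is NULL; no match; recursion stops.
Total rows emitted: 5.

5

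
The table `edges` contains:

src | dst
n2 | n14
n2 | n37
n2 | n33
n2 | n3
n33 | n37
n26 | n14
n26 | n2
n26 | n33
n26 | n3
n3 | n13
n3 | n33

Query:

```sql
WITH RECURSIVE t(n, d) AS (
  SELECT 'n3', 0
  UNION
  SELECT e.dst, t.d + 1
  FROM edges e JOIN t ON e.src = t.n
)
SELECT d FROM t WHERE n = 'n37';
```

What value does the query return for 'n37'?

2

Base: (n3, d=0).
Iteration 1: edges from {n3} -> (n13, d=1), (n33, d=1).
Iteration 2: edges from {n13,n33} -> (n37, d=2).
Iteration 3: no outgoing edges from {n37}; recursion stops.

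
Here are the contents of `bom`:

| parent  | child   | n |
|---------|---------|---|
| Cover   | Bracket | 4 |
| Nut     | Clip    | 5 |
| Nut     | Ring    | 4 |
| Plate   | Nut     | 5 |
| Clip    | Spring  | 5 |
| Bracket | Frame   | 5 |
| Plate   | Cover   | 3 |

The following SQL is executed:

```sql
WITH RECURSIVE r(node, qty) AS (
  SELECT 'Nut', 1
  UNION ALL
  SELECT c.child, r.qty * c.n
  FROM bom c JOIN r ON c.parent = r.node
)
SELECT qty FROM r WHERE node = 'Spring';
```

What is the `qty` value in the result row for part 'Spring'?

Base: (Nut, qty=1).
Iteration 1: components of {Nut} -> Clip = 1*5 = 5, Ring = 1*4 = 4.
Iteration 2: components of {Clip,Ring} -> Spring = 5*5 = 25.
Iteration 3: no further components; recursion stops.

25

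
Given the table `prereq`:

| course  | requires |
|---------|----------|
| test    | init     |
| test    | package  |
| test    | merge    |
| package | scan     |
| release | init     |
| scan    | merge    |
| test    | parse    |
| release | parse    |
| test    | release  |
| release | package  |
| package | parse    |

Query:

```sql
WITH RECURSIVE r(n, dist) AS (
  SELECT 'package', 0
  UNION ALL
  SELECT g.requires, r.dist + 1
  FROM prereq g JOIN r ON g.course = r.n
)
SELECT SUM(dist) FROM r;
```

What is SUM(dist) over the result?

Base: (package, dist=0).
Iteration 1: edges from {package} -> (parse, dist=1), (scan, dist=1).
Iteration 2: edges from {parse,scan} -> (merge, dist=2).
Iteration 3: no outgoing edges from {merge}; recursion stops.
SUM(dist) = 0 + 1 + 1 + 2 = 4.

4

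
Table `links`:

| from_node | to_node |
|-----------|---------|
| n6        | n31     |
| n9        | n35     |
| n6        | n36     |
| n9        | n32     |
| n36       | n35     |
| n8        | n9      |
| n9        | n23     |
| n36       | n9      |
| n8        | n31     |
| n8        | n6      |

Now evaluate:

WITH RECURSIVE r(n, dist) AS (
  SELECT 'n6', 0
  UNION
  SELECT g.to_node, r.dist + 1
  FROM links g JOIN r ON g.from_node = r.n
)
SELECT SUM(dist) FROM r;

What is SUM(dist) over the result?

15

Base: (n6, dist=0).
Iteration 1: edges from {n6} -> (n31, dist=1), (n36, dist=1).
Iteration 2: edges from {n31,n36} -> (n35, dist=2), (n9, dist=2).
Iteration 3: edges from {n35,n9} -> (n23, dist=3), (n32, dist=3), (n35, dist=3).
Iteration 4: no outgoing edges from {n23,n32,n35}; recursion stops.
SUM(dist) = 0 + 1 + 1 + 2 + 2 + 3 + 3 + 3 = 15.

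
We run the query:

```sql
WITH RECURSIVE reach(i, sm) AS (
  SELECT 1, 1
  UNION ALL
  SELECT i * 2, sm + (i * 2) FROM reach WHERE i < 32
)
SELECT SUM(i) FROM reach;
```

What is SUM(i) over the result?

63

Base: i=1, sm=1.
Iteration 1: 1 < 32 holds -> i = 1 * 2 = 2, sm = 1 + 2 = 3.
Iteration 2: 2 < 32 holds -> i = 2 * 2 = 4, sm = 3 + 4 = 7.
Iteration 3: 4 < 32 holds -> i = 4 * 2 = 8, sm = 7 + 8 = 15.
Iteration 4: 8 < 32 holds -> i = 8 * 2 = 16, sm = 15 + 16 = 31.
Iteration 5: 16 < 32 holds -> i = 16 * 2 = 32, sm = 31 + 32 = 63.
Iteration 6: 32 < 32 fails; recursion stops.
SUM(i) = 1 + 2 + 4 + 8 + 16 + 32 = 63.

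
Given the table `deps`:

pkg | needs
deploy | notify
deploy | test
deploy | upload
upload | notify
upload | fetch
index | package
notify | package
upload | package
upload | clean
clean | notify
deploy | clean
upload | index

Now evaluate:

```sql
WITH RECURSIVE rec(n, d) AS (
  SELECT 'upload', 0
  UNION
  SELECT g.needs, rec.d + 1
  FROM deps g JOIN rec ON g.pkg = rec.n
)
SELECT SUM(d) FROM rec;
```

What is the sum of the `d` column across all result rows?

Base: (upload, d=0).
Iteration 1: edges from {upload} -> (clean, d=1), (fetch, d=1), (index, d=1), (notify, d=1), (package, d=1).
Iteration 2: edges from {clean,fetch,index,notify,package} -> (notify, d=2), (package, d=2). [UNION drops 1 duplicate row(s)]
Iteration 3: edges from {notify,package} -> (package, d=3).
Iteration 4: no outgoing edges from {package}; recursion stops.
SUM(d) = 0 + 1 + 1 + 1 + 1 + 1 + 2 + 2 + 3 = 12.

12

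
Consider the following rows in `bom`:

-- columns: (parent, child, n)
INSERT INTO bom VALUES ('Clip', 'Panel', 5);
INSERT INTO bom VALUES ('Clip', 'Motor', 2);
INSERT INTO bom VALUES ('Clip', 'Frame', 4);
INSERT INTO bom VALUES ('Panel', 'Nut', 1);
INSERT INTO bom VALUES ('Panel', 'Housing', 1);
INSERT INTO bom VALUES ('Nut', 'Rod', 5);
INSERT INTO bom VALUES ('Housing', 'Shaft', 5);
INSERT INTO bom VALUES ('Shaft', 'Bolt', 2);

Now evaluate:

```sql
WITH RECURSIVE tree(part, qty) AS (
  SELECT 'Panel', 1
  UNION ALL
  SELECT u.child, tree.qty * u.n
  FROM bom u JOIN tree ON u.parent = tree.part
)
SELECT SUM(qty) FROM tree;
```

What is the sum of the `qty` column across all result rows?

Base: (Panel, qty=1).
Iteration 1: components of {Panel} -> Housing = 1*1 = 1, Nut = 1*1 = 1.
Iteration 2: components of {Housing,Nut} -> Rod = 1*5 = 5, Shaft = 1*5 = 5.
Iteration 3: components of {Rod,Shaft} -> Bolt = 5*2 = 10.
Iteration 4: no further components; recursion stops.
SUM(qty) = 1 + 1 + 1 + 5 + 5 + 10 = 23.

23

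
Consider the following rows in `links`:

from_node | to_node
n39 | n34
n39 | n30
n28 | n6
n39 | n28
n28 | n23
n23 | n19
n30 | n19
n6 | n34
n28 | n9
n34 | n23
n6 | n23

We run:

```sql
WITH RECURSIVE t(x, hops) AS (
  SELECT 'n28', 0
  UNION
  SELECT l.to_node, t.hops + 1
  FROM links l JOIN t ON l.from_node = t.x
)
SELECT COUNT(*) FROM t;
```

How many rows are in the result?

Base: (n28, hops=0).
Iteration 1: edges from {n28} -> (n23, hops=1), (n6, hops=1), (n9, hops=1).
Iteration 2: edges from {n23,n6,n9} -> (n19, hops=2), (n23, hops=2), (n34, hops=2).
Iteration 3: edges from {n19,n23,n34} -> (n19, hops=3), (n23, hops=3).
Iteration 4: edges from {n19,n23} -> (n19, hops=4).
Iteration 5: no outgoing edges from {n19}; recursion stops.
Total rows emitted: 10.

10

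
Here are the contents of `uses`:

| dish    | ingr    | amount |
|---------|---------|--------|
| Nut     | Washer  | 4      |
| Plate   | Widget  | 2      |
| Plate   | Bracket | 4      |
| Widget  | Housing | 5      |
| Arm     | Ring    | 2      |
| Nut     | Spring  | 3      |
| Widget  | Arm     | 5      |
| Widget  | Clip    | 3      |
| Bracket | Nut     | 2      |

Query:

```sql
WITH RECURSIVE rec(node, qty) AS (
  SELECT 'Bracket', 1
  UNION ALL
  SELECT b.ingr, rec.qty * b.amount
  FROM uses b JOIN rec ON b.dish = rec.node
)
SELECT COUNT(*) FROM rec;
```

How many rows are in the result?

4

Base: (Bracket, qty=1).
Iteration 1: components of {Bracket} -> Nut = 1*2 = 2.
Iteration 2: components of {Nut} -> Spring = 2*3 = 6, Washer = 2*4 = 8.
Iteration 3: no further components; recursion stops.
Total rows emitted: 4.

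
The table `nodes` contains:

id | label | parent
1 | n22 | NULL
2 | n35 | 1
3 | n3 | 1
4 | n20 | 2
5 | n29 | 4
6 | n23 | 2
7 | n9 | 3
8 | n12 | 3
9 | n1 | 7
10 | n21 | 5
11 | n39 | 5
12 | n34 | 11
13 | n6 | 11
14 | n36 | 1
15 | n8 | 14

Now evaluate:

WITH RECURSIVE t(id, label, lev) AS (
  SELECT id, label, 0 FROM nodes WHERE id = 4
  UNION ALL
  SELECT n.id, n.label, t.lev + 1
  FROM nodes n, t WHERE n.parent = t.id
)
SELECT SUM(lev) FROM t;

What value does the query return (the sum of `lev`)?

Base: id=4 (n20) at lev 0.
Iteration 1: rows with parent in {4} -> n29 (id 5, lev 1).
Iteration 2: rows with parent in {5} -> n21 (id 10, lev 2), n39 (id 11, lev 2).
Iteration 3: rows with parent in {10,11} -> n34 (id 12, lev 3), n6 (id 13, lev 3).
Iteration 4: no rows with parent in {12,13}; recursion stops.
SUM(lev) = 0 + 1 + 2 + 2 + 3 + 3 = 11.

11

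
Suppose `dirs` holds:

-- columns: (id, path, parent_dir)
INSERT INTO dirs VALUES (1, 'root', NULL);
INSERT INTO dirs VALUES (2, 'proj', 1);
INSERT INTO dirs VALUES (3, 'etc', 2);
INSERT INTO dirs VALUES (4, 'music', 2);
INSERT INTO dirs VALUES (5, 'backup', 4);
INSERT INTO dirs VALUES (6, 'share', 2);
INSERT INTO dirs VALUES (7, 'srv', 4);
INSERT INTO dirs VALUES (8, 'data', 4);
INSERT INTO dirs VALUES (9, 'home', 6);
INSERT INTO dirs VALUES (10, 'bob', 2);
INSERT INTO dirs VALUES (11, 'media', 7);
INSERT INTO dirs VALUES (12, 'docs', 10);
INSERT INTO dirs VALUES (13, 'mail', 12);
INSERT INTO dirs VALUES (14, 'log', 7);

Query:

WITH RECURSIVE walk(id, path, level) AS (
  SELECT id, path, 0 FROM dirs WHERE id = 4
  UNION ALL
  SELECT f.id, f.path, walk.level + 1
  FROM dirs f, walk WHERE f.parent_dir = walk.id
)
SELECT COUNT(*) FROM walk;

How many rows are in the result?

Base: id=4 (music) at level 0.
Iteration 1: rows with parent_dir in {4} -> backup (id 5, level 1), srv (id 7, level 1), data (id 8, level 1).
Iteration 2: rows with parent_dir in {5,7,8} -> media (id 11, level 2), log (id 14, level 2).
Iteration 3: no rows with parent_dir in {11,14}; recursion stops.
Total rows emitted: 6.

6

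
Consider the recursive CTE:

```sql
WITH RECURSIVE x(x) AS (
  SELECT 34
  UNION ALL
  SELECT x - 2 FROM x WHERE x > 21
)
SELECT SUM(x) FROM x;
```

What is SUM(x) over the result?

Base: x=34.
Iteration 1: 34 > 21 holds -> x = 34 - 2 = 32.
Iteration 2: 32 > 21 holds -> x = 32 - 2 = 30.
Iteration 3: 30 > 21 holds -> x = 30 - 2 = 28.
Iteration 4: 28 > 21 holds -> x = 28 - 2 = 26.
Iteration 5: 26 > 21 holds -> x = 26 - 2 = 24.
Iteration 6: 24 > 21 holds -> x = 24 - 2 = 22.
Iteration 7: 22 > 21 holds -> x = 22 - 2 = 20.
Iteration 8: 20 > 21 fails; recursion stops.
SUM(x) = 34 + 32 + 30 + 28 + 26 + 24 + 22 + 20 = 216.

216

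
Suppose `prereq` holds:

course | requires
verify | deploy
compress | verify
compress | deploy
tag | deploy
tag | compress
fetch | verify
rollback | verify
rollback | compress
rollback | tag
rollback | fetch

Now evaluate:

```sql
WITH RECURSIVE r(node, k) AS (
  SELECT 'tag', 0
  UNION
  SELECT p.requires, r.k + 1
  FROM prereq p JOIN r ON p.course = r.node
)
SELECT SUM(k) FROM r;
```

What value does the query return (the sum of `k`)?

9

Base: (tag, k=0).
Iteration 1: edges from {tag} -> (compress, k=1), (deploy, k=1).
Iteration 2: edges from {compress,deploy} -> (deploy, k=2), (verify, k=2).
Iteration 3: edges from {deploy,verify} -> (deploy, k=3).
Iteration 4: no outgoing edges from {deploy}; recursion stops.
SUM(k) = 0 + 1 + 1 + 2 + 2 + 3 = 9.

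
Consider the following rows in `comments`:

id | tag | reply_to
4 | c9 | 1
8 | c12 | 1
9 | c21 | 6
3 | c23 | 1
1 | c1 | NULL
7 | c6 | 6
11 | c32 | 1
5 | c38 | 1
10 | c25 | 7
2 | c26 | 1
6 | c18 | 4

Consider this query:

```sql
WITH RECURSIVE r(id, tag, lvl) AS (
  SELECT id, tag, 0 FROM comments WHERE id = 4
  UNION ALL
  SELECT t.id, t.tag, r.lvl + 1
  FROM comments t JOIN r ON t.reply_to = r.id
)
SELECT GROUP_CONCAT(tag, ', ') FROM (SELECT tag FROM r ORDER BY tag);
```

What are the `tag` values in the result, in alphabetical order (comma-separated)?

Base: id=4 (c9) at lvl 0.
Iteration 1: rows with reply_to in {4} -> c18 (id 6, lvl 1).
Iteration 2: rows with reply_to in {6} -> c6 (id 7, lvl 2), c21 (id 9, lvl 2).
Iteration 3: rows with reply_to in {7,9} -> c25 (id 10, lvl 3).
Iteration 4: no rows with reply_to in {10}; recursion stops.

c18, c21, c25, c6, c9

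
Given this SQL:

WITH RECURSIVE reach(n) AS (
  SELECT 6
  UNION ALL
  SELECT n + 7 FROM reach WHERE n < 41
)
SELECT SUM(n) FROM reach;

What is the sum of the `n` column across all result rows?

Base: n=6.
Iteration 1: 6 < 41 holds -> n = 6 + 7 = 13.
Iteration 2: 13 < 41 holds -> n = 13 + 7 = 20.
Iteration 3: 20 < 41 holds -> n = 20 + 7 = 27.
Iteration 4: 27 < 41 holds -> n = 27 + 7 = 34.
Iteration 5: 34 < 41 holds -> n = 34 + 7 = 41.
Iteration 6: 41 < 41 fails; recursion stops.
SUM(n) = 6 + 13 + 20 + 27 + 34 + 41 = 141.

141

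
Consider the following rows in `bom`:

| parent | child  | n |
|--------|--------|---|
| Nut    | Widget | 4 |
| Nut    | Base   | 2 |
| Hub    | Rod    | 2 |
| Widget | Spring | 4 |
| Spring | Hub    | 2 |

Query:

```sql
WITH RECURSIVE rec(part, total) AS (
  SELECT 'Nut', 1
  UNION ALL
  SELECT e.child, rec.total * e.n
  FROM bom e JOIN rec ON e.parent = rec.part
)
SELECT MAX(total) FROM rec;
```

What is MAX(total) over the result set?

Base: (Nut, total=1).
Iteration 1: components of {Nut} -> Base = 1*2 = 2, Widget = 1*4 = 4.
Iteration 2: components of {Base,Widget} -> Spring = 4*4 = 16.
Iteration 3: components of {Spring} -> Hub = 16*2 = 32.
Iteration 4: components of {Hub} -> Rod = 32*2 = 64.
Iteration 5: no further components; recursion stops.
total values: 1, 4, 2, 16, 32, 64; the maximum is 64.

64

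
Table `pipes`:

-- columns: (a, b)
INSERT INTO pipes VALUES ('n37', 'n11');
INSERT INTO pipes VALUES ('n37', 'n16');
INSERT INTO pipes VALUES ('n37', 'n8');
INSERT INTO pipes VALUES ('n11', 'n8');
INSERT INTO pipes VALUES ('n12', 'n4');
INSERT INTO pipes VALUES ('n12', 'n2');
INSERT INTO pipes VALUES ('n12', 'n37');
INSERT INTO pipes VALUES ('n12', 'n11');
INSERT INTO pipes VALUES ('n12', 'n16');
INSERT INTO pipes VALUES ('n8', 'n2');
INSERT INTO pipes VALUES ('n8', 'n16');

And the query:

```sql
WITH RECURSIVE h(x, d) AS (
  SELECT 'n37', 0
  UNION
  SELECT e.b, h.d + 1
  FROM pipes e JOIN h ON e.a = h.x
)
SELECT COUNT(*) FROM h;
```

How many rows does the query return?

Base: (n37, d=0).
Iteration 1: edges from {n37} -> (n11, d=1), (n16, d=1), (n8, d=1).
Iteration 2: edges from {n11,n16,n8} -> (n16, d=2), (n2, d=2), (n8, d=2).
Iteration 3: edges from {n16,n2,n8} -> (n16, d=3), (n2, d=3).
Iteration 4: no outgoing edges from {n16,n2}; recursion stops.
Total rows emitted: 9.

9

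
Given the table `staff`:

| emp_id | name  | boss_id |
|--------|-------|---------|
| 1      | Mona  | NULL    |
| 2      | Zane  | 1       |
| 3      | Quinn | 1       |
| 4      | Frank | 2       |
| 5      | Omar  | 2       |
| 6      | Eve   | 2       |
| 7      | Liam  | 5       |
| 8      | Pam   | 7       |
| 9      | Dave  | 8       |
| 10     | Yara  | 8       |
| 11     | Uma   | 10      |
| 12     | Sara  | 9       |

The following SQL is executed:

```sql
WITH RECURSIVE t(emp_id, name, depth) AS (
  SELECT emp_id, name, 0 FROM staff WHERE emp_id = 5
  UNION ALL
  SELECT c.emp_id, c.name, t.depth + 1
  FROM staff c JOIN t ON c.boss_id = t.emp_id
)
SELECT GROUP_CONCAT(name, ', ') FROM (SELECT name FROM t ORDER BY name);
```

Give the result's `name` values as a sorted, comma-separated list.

Base: emp_id=5 (Omar) at depth 0.
Iteration 1: rows with boss_id in {5} -> Liam (id 7, depth 1).
Iteration 2: rows with boss_id in {7} -> Pam (id 8, depth 2).
Iteration 3: rows with boss_id in {8} -> Dave (id 9, depth 3), Yara (id 10, depth 3).
Iteration 4: rows with boss_id in {9,10} -> Uma (id 11, depth 4), Sara (id 12, depth 4).
Iteration 5: no rows with boss_id in {11,12}; recursion stops.

Dave, Liam, Omar, Pam, Sara, Uma, Yara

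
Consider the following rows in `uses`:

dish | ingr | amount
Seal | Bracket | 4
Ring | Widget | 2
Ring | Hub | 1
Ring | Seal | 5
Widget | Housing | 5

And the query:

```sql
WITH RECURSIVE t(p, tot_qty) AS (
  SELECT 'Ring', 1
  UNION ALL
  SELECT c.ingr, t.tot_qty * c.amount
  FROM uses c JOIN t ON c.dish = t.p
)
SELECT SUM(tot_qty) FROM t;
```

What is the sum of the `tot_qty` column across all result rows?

39

Base: (Ring, tot_qty=1).
Iteration 1: components of {Ring} -> Hub = 1*1 = 1, Seal = 1*5 = 5, Widget = 1*2 = 2.
Iteration 2: components of {Hub,Seal,Widget} -> Bracket = 5*4 = 20, Housing = 2*5 = 10.
Iteration 3: no further components; recursion stops.
SUM(tot_qty) = 1 + 2 + 5 + 1 + 10 + 20 = 39.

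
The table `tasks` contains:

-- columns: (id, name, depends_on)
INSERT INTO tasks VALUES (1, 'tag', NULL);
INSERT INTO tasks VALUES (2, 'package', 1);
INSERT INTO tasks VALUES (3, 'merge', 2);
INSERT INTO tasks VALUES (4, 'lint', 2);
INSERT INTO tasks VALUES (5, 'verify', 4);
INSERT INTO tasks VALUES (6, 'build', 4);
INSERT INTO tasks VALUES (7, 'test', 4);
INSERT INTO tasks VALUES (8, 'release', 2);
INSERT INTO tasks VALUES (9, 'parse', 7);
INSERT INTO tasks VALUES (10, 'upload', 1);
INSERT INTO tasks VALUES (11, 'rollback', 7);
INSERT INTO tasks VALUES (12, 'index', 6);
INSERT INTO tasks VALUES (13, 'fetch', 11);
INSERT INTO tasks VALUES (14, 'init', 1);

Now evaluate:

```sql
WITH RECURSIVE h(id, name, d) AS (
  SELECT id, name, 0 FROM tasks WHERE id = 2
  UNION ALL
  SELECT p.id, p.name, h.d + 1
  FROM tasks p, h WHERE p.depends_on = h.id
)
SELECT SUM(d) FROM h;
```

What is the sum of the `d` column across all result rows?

22

Base: id=2 (package) at d 0.
Iteration 1: rows with depends_on in {2} -> merge (id 3, d 1), lint (id 4, d 1), release (id 8, d 1).
Iteration 2: rows with depends_on in {3,4,8} -> verify (id 5, d 2), build (id 6, d 2), test (id 7, d 2).
Iteration 3: rows with depends_on in {5,6,7} -> parse (id 9, d 3), rollback (id 11, d 3), index (id 12, d 3).
Iteration 4: rows with depends_on in {9,11,12} -> fetch (id 13, d 4).
Iteration 5: no rows with depends_on in {13}; recursion stops.
SUM(d) = 0 + 1 + 1 + 1 + 2 + 2 + 2 + 3 + 3 + 3 + 4 = 22.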